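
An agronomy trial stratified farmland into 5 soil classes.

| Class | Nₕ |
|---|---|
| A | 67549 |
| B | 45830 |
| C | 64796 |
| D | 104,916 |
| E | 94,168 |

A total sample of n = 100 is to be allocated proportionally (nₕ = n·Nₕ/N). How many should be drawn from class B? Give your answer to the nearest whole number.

Share of class B = 45830/377259 = 0.12148.
Allocate 100 × 0.12148 = 12.148... → 12.

12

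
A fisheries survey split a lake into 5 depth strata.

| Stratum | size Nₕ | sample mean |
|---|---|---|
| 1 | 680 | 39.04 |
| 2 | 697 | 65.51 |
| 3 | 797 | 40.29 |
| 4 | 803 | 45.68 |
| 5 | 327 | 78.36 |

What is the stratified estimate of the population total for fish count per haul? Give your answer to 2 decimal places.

166623.56

1: 680·39.04 = 26547.2
2: 697·65.51 = 45660.47
3: 797·40.29 = 32111.13
4: 803·45.68 = 36681.04
5: 327·78.36 = 25623.72
τ̂ = Σ Nₕx̄ₕ = 166623.56.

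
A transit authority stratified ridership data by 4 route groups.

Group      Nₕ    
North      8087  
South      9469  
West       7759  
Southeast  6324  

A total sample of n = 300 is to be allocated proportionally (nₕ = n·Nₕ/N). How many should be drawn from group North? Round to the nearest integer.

N = 8087 + 9469 + 7759 + 6324 = 31639.
n_North = 300·8087/31639 = 76.681... → 77.

77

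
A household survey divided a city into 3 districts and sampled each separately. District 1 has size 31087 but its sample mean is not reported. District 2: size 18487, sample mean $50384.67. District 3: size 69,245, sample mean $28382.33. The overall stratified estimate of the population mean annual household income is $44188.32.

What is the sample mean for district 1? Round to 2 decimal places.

75710.62

Σ Nₕx̄ₕ = N·μ, so 31087·x̄_1 = 118819·44188.32 − (18487·50384.67 + 69245·28382.33).
= 5250411994.08 − 2896795835.14 = 2353616158.94.
x̄_1 = 2353616158.94 / 31087 = 75710.6237... → 75710.62.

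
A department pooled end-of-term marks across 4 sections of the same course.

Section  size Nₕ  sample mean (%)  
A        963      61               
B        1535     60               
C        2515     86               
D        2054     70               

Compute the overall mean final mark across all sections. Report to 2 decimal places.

72.30

N = 7067; weights Wₕ = Nₕ/N = (0.1363, 0.2172, 0.3559, 0.2906).
x̄_st = Σ Wₕ·x̄ₕ = 0.1363·61 + 0.2172·60 + 0.3559·86 + 0.2906·70 ≈ 72.2956...
→ 72.30.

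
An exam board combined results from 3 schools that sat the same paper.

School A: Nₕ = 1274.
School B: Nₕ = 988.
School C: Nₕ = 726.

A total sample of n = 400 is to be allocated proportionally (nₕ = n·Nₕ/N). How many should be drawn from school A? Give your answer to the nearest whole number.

Share of school A = 1274/2988 = 0.42637.
Allocate 400 × 0.42637 = 170.549... → 171.

171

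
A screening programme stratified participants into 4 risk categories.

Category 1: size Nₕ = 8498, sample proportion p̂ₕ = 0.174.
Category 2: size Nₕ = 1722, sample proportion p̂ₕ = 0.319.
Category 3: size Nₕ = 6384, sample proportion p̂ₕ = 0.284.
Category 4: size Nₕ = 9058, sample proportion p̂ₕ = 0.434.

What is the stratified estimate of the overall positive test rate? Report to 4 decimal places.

0.3029

Wₕ = Nₕ/N with N = 25662: 0.3312, 0.0671, 0.2488, 0.3530.
p̂_st = 0.3312·0.174 + 0.0671·0.319 + 0.2488·0.284 + 0.3530·0.434 ≈ 0.302868... → 0.3029.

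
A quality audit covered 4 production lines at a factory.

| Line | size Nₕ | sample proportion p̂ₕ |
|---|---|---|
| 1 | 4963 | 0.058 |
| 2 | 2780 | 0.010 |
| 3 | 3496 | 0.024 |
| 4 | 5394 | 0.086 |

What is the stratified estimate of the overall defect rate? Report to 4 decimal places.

0.0519

Wₕ = Nₕ/N with N = 16633: 0.2984, 0.1671, 0.2102, 0.3243.
p̂_st = 0.2984·0.058 + 0.1671·0.010 + 0.2102·0.024 + 0.3243·0.086 ≈ 0.051911... → 0.0519.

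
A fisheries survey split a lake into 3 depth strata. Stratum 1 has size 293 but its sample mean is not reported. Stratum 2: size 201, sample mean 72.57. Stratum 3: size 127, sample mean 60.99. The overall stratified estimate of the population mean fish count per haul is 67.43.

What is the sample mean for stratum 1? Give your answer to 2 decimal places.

66.70

Σ Nₕx̄ₕ = N·μ, so 293·x̄_1 = 621·67.43 − (201·72.57 + 127·60.99).
= 41874.03 − 22332.3 = 19541.73.
x̄_1 = 19541.73 / 293 = 66.6953... → 66.70.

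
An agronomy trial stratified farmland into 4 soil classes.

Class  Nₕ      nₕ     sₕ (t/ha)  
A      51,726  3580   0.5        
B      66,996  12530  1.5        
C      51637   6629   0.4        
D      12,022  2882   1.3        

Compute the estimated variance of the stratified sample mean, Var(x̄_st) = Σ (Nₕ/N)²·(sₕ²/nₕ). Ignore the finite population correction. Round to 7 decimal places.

N = 182381; Wₕ = Nₕ/N.
class A: (51726/182381)²·0.5²/3580 = 0.0000056171
class B: (66996/182381)²·1.5²/12530 = 0.0000242309
class C: (51637/182381)²·0.4²/6629 = 0.0000019348
class D: (12022/182381)²·1.3²/2882 = 0.0000025479
Sum = 0.0000343308 → 0.0000343.

0.0000343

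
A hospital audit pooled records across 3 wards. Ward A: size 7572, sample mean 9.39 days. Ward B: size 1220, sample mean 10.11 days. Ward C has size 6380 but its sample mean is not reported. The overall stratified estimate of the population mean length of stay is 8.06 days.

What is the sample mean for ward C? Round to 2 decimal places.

6.09

Σ Nₕx̄ₕ = N·μ, so 6380·x̄_C = 15172·8.06 − (7572·9.39 + 1220·10.11).
= 122286.32 − 83435.28 = 38851.04.
x̄_C = 38851.04 / 6380 = 6.0895... → 6.09.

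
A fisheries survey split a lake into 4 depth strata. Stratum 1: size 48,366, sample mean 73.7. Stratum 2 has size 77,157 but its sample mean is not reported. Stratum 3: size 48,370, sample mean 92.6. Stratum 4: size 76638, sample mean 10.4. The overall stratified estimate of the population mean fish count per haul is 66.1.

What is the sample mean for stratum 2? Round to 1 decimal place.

N = 48366 + 77157 + 48370 + 76638 = 250531.
Overall total = μ·N = 66.1·250531 = 16560099.1.
Subtract the known strata: 48366·73.7 + 48370·92.6 + 76638·10.4 = 8840671.4.
Remaining total for stratum 2: 16560099.1 − 8840671.4 = 7719427.7.
Divide by its size: 7719427.7 / 77157 = 100.048... → 100.0.

100.0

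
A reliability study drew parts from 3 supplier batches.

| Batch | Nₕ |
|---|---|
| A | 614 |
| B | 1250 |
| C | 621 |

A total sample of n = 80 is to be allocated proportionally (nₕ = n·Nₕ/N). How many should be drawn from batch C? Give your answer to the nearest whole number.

Share of batch C = 621/2485 = 0.24990.
Allocate 80 × 0.24990 = 19.992... → 20.

20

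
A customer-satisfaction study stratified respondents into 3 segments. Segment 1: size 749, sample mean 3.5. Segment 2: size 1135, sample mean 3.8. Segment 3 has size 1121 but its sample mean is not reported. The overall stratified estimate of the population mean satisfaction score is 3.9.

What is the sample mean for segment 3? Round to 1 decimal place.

Σ Nₕx̄ₕ = N·μ, so 1121·x̄_3 = 3005·3.9 − (749·3.5 + 1135·3.8).
= 11719.5 − 6934.5 = 4785.
x̄_3 = 4785 / 1121 = 4.269... → 4.3.

4.3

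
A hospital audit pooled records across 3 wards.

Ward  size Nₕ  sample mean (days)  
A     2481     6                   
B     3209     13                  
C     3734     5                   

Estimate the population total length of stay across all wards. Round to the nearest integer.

75273

Estimate total by summing Nₕ·x̄ₕ over strata.
2481·6 + 3209·13 + 3734·5 = 14886 + 41717 + 18670 = 75273.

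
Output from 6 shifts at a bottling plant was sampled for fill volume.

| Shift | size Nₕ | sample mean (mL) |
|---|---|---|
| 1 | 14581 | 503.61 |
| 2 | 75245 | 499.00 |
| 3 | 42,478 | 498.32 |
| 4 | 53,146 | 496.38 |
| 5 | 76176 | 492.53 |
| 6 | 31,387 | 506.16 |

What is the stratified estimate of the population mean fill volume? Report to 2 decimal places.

497.74

x̄_st = (Σ Nₕx̄ₕ) / (Σ Nₕ) = (14581·503.61 + 75245·499.00 + 42478·498.32 + 53146·496.38 + 76176·492.53 + 31387·506.16) / 293013
= 145844450.05 / 293013 = 497.7405... → 497.74.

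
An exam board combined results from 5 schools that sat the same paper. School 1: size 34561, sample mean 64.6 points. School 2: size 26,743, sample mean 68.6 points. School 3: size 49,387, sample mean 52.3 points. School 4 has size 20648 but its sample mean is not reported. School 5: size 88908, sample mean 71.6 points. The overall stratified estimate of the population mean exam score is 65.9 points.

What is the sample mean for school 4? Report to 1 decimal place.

72.6

Σ Nₕx̄ₕ = N·μ, so 20648·x̄_4 = 220247·65.9 − (34561·64.6 + 26743·68.6 + 49387·52.3 + 88908·71.6).
= 14514277.3 − 13015963.3 = 1498314.
x̄_4 = 1498314 / 20648 = 72.565... → 72.6.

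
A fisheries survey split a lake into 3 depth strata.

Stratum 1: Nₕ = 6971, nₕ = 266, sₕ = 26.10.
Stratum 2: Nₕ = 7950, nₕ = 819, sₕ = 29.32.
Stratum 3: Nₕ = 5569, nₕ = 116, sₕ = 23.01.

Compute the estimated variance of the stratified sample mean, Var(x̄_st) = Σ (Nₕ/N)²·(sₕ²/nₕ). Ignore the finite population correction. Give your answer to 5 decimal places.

0.79160

N = 20490; Wₕ = Nₕ/N.
stratum 1: (6971/20490)²·26.10²/266 = 0.29641872
stratum 2: (7950/20490)²·29.32²/819 = 0.15801356
stratum 3: (5569/20490)²·23.01²/116 = 0.33716755
Sum = 0.79159983 → 0.79160.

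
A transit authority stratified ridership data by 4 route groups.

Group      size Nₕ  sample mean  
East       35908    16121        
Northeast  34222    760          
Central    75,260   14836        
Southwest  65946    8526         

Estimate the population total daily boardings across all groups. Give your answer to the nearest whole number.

2283694544

East: 35908·16121 = 578872868
Northeast: 34222·760 = 26008720
Central: 75260·14836 = 1116557360
Southwest: 65946·8526 = 562255596
τ̂ = Σ Nₕx̄ₕ = 2283694544.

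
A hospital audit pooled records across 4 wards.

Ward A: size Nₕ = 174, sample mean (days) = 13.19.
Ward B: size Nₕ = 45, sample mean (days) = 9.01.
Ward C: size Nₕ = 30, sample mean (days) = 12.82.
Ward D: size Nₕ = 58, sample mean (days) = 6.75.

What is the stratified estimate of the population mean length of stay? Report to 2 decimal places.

11.32

N = 307; weights Wₕ = Nₕ/N = (0.5668, 0.1466, 0.0977, 0.1889).
x̄_st = Σ Wₕ·x̄ₕ = 0.5668·13.19 + 0.1466·9.01 + 0.0977·12.82 + 0.1889·6.75 ≈ 11.3245...
→ 11.32.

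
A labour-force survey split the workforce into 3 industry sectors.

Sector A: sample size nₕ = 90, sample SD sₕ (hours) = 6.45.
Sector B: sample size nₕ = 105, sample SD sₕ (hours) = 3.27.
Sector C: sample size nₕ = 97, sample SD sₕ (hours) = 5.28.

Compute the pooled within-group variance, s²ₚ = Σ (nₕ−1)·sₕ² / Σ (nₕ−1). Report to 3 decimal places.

25.920

Degrees of freedom: 89 + 104 + 96 = 289.
Σ(nₕ−1)sₕ² = 89·41.6025 + 104·10.6929 + 96·27.8784 = 7491.0105.
s²ₚ = 7491.0105 / 289 = 25.92045... → 25.920.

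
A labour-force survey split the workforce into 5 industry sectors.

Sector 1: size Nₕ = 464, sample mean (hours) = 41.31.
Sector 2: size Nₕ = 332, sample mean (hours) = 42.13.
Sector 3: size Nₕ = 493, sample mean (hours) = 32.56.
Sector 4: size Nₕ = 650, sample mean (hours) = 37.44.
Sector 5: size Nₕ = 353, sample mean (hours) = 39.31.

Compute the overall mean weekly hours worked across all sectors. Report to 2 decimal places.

N = 2292; weights Wₕ = Nₕ/N = (0.2024, 0.1449, 0.2151, 0.2836, 0.1540).
x̄_st = Σ Wₕ·x̄ₕ = 0.2024·41.31 + 0.1449·42.13 + 0.2151·32.56 + 0.2836·37.44 + 0.1540·39.31 ≈ 38.1411...
→ 38.14.

38.14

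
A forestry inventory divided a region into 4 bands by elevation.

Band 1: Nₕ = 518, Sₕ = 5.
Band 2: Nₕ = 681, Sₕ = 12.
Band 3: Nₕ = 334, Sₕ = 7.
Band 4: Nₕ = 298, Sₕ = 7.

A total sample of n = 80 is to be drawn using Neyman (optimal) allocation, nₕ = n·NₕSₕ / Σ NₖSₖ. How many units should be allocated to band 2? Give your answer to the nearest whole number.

43

Σ NₕSₕ = 518·5 + 681·12 + 334·7 + 298·7 = 15186.
Share for 2: 8172/15186 = 0.53813.
n_2 = 80 × 0.53813 = 43.050... → 43.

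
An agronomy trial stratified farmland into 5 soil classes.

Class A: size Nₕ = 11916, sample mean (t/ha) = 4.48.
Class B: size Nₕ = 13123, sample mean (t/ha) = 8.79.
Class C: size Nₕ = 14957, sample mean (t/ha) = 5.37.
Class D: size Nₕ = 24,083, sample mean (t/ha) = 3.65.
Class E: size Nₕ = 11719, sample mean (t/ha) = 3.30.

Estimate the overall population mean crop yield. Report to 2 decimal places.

4.96

N = 11916 + 13123 + 14957 + 24083 + 11719 = 75798.
Overall mean = Σ (Nₕ/N)·x̄ₕ — weight by population share, not a simple average.
Σ Nₕx̄ₕ = 11916·4.48 + 13123·8.79 + 14957·5.37 + 24083·3.65 + 11719·3.30 = 53383.68 + 115351.17 + 80319.09 + 87902.95 + 38672.7 = 375629.59.
Divide by N: 375629.59 / 75798 = 4.9557... → 4.96.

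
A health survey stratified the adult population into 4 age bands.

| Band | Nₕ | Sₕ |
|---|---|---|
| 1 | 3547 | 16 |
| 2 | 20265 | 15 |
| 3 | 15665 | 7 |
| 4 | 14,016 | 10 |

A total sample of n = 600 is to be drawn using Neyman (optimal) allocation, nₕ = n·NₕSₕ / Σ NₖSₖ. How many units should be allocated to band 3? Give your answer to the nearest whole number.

108

1: NₕSₕ = 3547·16 = 56752
2: NₕSₕ = 20265·15 = 303975
3: NₕSₕ = 15665·7 = 109655
4: NₕSₕ = 14016·10 = 140160
Σ NₕSₕ = 610542.
n_3 = 600·109655/610542 = 107.762... → 108.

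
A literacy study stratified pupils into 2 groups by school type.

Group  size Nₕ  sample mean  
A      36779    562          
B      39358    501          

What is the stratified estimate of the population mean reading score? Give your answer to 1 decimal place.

530.5

N = 36779 + 39358 = 76137.
Overall mean = Σ (Nₕ/N)·x̄ₕ — weight by population share, not a simple average.
Σ Nₕx̄ₕ = 36779·562 + 39358·501 = 20669798 + 19718358 = 40388156.
Divide by N: 40388156 / 76137 = 530.467... → 530.5.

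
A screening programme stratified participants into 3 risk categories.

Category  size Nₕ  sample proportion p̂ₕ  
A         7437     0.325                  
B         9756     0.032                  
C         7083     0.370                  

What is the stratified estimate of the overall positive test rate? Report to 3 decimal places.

N = 7437 + 9756 + 7083 = 24276.
Overall proportion = Σ (Nₕ/N)·p̂ₕ.
Σ Nₕp̂ₕ = 2417.025 + 312.192 + 2620.71 = 5349.927.
5349.927 / 24276 = 0.22038... → 0.220.

0.220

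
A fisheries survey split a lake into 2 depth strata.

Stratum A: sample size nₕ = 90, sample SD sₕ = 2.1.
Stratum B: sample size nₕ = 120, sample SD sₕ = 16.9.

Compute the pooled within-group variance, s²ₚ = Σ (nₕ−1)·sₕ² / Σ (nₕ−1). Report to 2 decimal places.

165.29

Degrees of freedom: 89 + 119 = 208.
Σ(nₕ−1)sₕ² = 89·4.41 + 119·285.61 = 34380.08.
s²ₚ = 34380.08 / 208 = 165.2888... → 165.29.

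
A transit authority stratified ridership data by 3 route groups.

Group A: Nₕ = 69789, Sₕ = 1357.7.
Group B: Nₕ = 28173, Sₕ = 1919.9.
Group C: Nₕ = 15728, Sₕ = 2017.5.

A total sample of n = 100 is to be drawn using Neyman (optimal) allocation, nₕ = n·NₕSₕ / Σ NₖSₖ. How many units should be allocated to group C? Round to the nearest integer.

A: NₕSₕ = 69789·1357.7 = 94752525.3
B: NₕSₕ = 28173·1919.9 = 54089342.7
C: NₕSₕ = 15728·2017.5 = 31731240
Σ NₕSₕ = 180573108.
n_C = 100·31731240/180573108 = 17.573... → 18.

18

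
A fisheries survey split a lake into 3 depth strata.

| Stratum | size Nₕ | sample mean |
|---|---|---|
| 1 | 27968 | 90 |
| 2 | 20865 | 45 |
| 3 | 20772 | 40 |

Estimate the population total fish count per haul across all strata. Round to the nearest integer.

4286925

1: 27968·90 = 2517120
2: 20865·45 = 938925
3: 20772·40 = 830880
τ̂ = Σ Nₕx̄ₕ = 4286925.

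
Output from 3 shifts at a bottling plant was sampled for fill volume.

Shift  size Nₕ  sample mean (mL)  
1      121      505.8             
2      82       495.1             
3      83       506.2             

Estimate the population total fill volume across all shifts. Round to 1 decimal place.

Population total = Σ Nₕ·x̄ₕ (each stratum's size times its mean).
121·505.8 + 82·495.1 + 83·506.2 = 61201.8 + 40598.2 + 42014.6 = 143814.6.

143814.6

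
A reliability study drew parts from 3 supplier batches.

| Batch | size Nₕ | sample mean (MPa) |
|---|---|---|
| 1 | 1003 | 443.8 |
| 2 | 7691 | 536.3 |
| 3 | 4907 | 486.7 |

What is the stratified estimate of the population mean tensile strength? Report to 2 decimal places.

x̄_st = (Σ Nₕx̄ₕ) / (Σ Nₕ) = (1003·443.8 + 7691·536.3 + 4907·486.7) / 13601
= 6958051.6 / 13601 = 511.5838... → 511.58.

511.58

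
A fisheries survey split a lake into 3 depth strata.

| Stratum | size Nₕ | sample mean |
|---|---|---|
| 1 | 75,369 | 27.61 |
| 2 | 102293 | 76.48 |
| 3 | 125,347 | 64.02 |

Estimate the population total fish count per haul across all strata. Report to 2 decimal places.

Estimate total by summing Nₕ·x̄ₕ over strata.
75369·27.61 + 102293·76.48 + 125347·64.02 = 2080938.09 + 7823368.64 + 8024714.94 = 17929021.67.

17929021.67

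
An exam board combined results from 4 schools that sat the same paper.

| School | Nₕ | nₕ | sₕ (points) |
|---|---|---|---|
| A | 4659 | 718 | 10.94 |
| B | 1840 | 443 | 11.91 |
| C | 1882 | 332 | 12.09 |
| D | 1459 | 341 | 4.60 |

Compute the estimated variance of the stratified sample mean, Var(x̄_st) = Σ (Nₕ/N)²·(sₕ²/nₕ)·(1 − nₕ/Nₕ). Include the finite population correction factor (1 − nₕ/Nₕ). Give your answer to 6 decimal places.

0.054419

N = 9840; Wₕ = Nₕ/N.
school A: (4659/9840)²·10.94²/718·(1 − 718/4659) = 0.031609611
school B: (1840/9840)²·11.91²/443·(1 − 443/1840) = 0.008500487
school C: (1882/9840)²·12.09²/332·(1 − 332/1882) = 0.013264034
school D: (1459/9840)²·4.60²/341·(1 − 341/1459) = 0.001045366
Sum = 0.054419498 → 0.054419.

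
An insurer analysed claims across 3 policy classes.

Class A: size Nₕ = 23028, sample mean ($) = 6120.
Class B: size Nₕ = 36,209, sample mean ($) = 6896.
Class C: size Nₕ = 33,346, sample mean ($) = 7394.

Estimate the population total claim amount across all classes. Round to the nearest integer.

637188948

Estimate total by summing Nₕ·x̄ₕ over strata.
23028·6120 + 36209·6896 + 33346·7394 = 140931360 + 249697264 + 246560324 = 637188948.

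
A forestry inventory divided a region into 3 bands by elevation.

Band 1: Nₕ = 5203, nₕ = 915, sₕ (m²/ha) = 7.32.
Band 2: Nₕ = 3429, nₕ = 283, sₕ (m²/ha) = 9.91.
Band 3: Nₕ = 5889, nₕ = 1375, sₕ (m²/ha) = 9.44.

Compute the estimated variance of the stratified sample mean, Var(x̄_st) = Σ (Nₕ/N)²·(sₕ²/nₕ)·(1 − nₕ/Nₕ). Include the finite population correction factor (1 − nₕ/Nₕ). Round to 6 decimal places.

N = 14521. Term for each stratum: Wₕ²sₕ²/nₕ·(1−nₕ/Nₕ).
Var(x̄_st) = 0.006196074 + 0.017753910 + 0.008170551 = 0.032120536 → 0.032121.

0.032121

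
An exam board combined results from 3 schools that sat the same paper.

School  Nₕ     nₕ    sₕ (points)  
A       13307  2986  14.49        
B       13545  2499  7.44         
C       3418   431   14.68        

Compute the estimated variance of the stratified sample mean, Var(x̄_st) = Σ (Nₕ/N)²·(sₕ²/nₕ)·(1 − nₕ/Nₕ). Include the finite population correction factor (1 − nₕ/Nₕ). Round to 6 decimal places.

N = 30270; Wₕ = Nₕ/N.
school A: (13307/30270)²·14.49²/2986·(1 − 2986/13307) = 0.010539598
school B: (13545/30270)²·7.44²/2499·(1 − 2499/13545) = 0.003616919
school C: (3418/30270)²·14.68²/431·(1 − 431/3418) = 0.005571309
Sum = 0.019727827 → 0.019728.

0.019728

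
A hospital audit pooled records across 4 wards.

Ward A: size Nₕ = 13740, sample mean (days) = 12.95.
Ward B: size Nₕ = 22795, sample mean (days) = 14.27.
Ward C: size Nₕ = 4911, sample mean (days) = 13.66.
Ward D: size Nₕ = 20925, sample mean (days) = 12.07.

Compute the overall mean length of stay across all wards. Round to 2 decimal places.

13.19

x̄_st = (Σ Nₕx̄ₕ) / (Σ Nₕ) = (13740·12.95 + 22795·14.27 + 4911·13.66 + 20925·12.07) / 62371
= 822866.66 / 62371 = 13.1931... → 13.19.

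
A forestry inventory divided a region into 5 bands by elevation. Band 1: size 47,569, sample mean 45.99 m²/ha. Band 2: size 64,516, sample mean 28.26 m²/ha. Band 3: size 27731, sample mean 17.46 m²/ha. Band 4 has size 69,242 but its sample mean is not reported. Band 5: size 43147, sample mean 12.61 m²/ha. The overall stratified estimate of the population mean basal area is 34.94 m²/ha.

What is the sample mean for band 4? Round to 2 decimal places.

N = 47569 + 64516 + 27731 + 69242 + 43147 = 252205.
Overall total = μ·N = 34.94·252205 = 8812042.7.
Subtract the known strata: 47569·45.99 + 64516·28.26 + 27731·17.46 + 43147·12.61 = 5039187.4.
Remaining total for band 4: 8812042.7 − 5039187.4 = 3772855.3.
Divide by its size: 3772855.3 / 69242 = 54.4880... → 54.49.

54.49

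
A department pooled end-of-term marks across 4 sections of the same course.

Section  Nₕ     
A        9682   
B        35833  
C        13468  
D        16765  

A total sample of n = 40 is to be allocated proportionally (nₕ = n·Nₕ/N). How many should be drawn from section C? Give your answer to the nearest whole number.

Share of section C = 13468/75748 = 0.17780.
Allocate 40 × 0.17780 = 7.112... → 7.

7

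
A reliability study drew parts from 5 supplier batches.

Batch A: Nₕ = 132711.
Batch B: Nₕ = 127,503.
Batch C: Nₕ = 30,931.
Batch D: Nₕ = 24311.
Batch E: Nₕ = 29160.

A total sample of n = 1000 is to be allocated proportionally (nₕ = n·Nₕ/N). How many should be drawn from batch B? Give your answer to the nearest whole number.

Share of batch B = 127503/344616 = 0.36999.
Allocate 1000 × 0.36999 = 369.986... → 370.

370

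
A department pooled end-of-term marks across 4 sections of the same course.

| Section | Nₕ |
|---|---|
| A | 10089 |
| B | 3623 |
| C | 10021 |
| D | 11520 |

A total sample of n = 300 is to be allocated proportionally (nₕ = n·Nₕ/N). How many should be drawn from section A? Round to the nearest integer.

86

Share of section A = 10089/35253 = 0.28619.
Allocate 300 × 0.28619 = 85.857... → 86.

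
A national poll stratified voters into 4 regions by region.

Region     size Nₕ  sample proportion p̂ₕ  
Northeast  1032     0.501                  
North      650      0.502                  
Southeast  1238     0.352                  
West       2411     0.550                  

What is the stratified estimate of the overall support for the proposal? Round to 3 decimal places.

N = 1032 + 650 + 1238 + 2411 = 5331.
Overall proportion = Σ (Nₕ/N)·p̂ₕ.
Σ Nₕp̂ₕ = 517.032 + 326.3 + 435.776 + 1326.05 = 2605.158.
2605.158 / 5331 = 0.48868... → 0.489.

0.489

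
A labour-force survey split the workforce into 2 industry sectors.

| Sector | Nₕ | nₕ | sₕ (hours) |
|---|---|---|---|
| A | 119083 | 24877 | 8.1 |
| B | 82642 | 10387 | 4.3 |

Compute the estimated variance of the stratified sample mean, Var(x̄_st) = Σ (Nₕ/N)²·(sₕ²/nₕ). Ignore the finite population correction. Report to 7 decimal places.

0.0012178

N = 201725. Term for each stratum: Wₕ²sₕ²/nₕ.
Var(x̄_st) = 0.0009190775 + 0.0002987645 = 0.0012178419 → 0.0012178.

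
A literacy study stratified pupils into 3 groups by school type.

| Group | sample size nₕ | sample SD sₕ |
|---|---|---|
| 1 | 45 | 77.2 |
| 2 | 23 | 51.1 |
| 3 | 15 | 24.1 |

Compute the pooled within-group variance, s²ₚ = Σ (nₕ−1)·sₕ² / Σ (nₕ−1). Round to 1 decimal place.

Degrees of freedom: 44 + 22 + 14 = 80.
Σ(nₕ−1)sₕ² = 44·5959.84 + 22·2611.21 + 14·580.81 = 327810.92.
s²ₚ = 327810.92 / 80 = 4097.637... → 4097.6.

4097.6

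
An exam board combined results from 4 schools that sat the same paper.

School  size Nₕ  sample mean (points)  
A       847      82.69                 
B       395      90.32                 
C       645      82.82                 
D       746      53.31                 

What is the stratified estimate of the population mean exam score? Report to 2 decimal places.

75.54

N = 847 + 395 + 645 + 746 = 2633.
The stratified mean weights each stratum mean by its population share Nₕ/N.
Σ Nₕx̄ₕ = 847·82.69 + 395·90.32 + 645·82.82 + 746·53.31 = 70038.43 + 35676.4 + 53418.9 + 39769.26 = 198902.99.
Divide by N: 198902.99 / 2633 = 75.5423... → 75.54.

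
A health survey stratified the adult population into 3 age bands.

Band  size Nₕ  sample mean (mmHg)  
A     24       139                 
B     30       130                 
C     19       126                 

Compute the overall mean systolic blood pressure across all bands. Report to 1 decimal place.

x̄_st = (Σ Nₕx̄ₕ) / (Σ Nₕ) = (24·139 + 30·130 + 19·126) / 73
= 9630 / 73 = 131.918... → 131.9.

131.9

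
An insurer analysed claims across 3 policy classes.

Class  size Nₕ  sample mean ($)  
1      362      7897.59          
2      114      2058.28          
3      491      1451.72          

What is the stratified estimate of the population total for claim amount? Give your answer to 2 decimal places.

1: 362·7897.59 = 2858927.58
2: 114·2058.28 = 234643.92
3: 491·1451.72 = 712794.52
τ̂ = Σ Nₕx̄ₕ = 3806366.02.

3806366.02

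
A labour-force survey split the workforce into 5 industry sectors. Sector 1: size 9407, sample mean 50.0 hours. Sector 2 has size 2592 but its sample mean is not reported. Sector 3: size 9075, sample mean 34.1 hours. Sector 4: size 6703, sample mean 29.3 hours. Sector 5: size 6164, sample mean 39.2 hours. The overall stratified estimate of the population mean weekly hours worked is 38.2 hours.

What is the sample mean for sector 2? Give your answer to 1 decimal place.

N = 9407 + 2592 + 9075 + 6703 + 6164 = 33941.
Overall total = μ·N = 38.2·33941 = 1296546.2.
Subtract the known strata: 9407·50.0 + 9075·34.1 + 6703·29.3 + 6164·39.2 = 1217834.2.
Remaining total for sector 2: 1296546.2 − 1217834.2 = 78712.
Divide by its size: 78712 / 2592 = 30.367... → 30.4.

30.4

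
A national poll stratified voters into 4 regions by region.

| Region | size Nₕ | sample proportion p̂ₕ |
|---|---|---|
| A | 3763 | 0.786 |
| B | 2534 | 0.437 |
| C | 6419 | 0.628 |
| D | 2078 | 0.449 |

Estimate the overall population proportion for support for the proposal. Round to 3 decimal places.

N = 3763 + 2534 + 6419 + 2078 = 14794.
Overall proportion = Σ (Nₕ/N)·p̂ₕ.
Σ Nₕp̂ₕ = 2957.718 + 1107.358 + 4031.132 + 933.022 = 9029.23.
9029.23 / 14794 = 0.61033... → 0.610.

0.610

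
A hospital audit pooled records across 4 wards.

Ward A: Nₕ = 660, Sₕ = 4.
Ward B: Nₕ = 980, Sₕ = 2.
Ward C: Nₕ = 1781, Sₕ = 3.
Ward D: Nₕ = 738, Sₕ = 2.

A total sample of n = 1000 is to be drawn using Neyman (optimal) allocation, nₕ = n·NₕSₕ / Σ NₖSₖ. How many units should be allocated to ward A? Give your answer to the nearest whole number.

231

A: NₕSₕ = 660·4 = 2640
B: NₕSₕ = 980·2 = 1960
C: NₕSₕ = 1781·3 = 5343
D: NₕSₕ = 738·2 = 1476
Σ NₕSₕ = 11419.
n_A = 1000·2640/11419 = 231.194... → 231.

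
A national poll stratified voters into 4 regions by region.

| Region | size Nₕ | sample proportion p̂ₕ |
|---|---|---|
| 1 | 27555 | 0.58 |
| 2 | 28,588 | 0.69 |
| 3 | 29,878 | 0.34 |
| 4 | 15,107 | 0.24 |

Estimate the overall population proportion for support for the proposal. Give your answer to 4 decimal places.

Wₕ = Nₕ/N with N = 101128: 0.2725, 0.2827, 0.2954, 0.1494.
p̂_st = 0.2725·0.58 + 0.2827·0.69 + 0.2954·0.34 + 0.1494·0.24 ≈ 0.489398... → 0.4894.

0.4894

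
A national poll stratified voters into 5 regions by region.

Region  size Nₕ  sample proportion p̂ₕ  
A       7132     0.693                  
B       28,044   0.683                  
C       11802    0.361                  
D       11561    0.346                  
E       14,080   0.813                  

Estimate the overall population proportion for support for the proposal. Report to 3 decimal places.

0.603

Wₕ = Nₕ/N with N = 72619: 0.0982, 0.3862, 0.1625, 0.1592, 0.1939.
p̂_st = 0.0982·0.693 + 0.3862·0.683 + 0.1625·0.361 + 0.1592·0.346 + 0.1939·0.813 ≈ 0.60321... → 0.603.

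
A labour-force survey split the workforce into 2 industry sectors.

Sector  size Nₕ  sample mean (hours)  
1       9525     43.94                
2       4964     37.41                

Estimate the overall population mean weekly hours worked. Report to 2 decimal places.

N = 9525 + 4964 = 14489.
The stratified mean weights each stratum mean by its population share Nₕ/N.
Σ Nₕx̄ₕ = 9525·43.94 + 4964·37.41 = 418528.5 + 185703.24 = 604231.74.
Divide by N: 604231.74 / 14489 = 41.7028... → 41.70.

41.70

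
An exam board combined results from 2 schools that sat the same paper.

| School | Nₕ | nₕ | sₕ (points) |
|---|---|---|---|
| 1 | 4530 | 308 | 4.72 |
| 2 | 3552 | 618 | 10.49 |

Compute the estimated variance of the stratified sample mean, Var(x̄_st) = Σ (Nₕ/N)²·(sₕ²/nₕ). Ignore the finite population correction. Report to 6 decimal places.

N = 8082. Term for each stratum: Wₕ²sₕ²/nₕ.
Var(x̄_st) = 0.022724377 + 0.034393053 = 0.057117430 → 0.057117.

0.057117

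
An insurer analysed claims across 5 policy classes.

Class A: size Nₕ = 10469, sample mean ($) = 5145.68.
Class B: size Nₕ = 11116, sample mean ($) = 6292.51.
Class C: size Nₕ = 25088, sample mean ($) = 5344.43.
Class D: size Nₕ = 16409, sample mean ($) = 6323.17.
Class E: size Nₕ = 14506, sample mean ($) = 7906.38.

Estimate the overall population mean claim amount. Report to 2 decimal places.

6139.42

N = 10469 + 11116 + 25088 + 16409 + 14506 = 77588.
The stratified mean weights each stratum mean by its population share Nₕ/N.
Σ Nₕx̄ₕ = 10469·5145.68 + 11116·6292.51 + 25088·5344.43 + 16409·6323.17 + 14506·7906.38 = 53870123.92 + 69947541.16 + 134081059.84 + 103756896.53 + 114689948.28 = 476345569.73.
Divide by N: 476345569.73 / 77588 = 6139.4232... → 6139.42.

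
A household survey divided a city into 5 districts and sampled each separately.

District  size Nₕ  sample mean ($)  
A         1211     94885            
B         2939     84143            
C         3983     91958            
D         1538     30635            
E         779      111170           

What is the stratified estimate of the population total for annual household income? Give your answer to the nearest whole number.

Population total = Σ Nₕ·x̄ₕ (each stratum's size times its mean).
1211·94885 + 2939·84143 + 3983·91958 + 1538·30635 + 779·111170 = 114905735 + 247296277 + 366268714 + 47116630 + 86601430 = 862188786.

862188786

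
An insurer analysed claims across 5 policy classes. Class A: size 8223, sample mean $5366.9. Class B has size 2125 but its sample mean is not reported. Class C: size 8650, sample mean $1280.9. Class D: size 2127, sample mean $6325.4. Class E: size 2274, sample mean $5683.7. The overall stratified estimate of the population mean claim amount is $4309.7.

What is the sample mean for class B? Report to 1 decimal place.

9059.8

N = 8223 + 2125 + 8650 + 2127 + 2274 = 23399.
Overall total = μ·N = 4309.7·23399 = 100842670.3.
Subtract the known strata: 8223·5366.9 + 8650·1280.9 + 2127·6325.4 + 2274·5683.7 = 81590663.3.
Remaining total for class B: 100842670.3 − 81590663.3 = 19252007.
Divide by its size: 19252007 / 2125 = 9059.768 → 9059.8.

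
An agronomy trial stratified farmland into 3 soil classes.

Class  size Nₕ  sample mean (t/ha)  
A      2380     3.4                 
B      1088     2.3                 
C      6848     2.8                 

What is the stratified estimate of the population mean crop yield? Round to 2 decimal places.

x̄_st = (Σ Nₕx̄ₕ) / (Σ Nₕ) = (2380·3.4 + 1088·2.3 + 6848·2.8) / 10316
= 29768.8 / 10316 = 2.8857... → 2.89.

2.89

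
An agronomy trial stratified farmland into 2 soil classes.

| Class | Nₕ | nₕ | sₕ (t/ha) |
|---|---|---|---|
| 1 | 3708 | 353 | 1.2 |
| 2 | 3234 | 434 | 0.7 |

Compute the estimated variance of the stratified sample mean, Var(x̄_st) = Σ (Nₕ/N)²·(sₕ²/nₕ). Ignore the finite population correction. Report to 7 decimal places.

0.0014089

N = 6942; Wₕ = Nₕ/N.
class 1: (3708/6942)²·1.2²/353 = 0.0011638527
class 2: (3234/6942)²·0.7²/434 = 0.0002450288
Sum = 0.0014088815 → 0.0014089.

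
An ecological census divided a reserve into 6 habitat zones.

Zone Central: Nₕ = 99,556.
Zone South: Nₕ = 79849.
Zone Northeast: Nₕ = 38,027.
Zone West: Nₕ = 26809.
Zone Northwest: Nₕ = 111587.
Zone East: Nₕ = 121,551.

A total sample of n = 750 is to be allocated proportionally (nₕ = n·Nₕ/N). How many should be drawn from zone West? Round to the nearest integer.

Share of zone West = 26809/477379 = 0.05616.
Allocate 750 × 0.05616 = 42.119... → 42.

42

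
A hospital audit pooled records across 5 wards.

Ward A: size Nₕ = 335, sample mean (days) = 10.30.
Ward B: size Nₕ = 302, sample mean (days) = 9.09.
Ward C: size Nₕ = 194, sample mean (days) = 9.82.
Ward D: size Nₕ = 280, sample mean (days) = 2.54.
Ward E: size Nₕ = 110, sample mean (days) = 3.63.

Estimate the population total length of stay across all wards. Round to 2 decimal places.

A: 335·10.30 = 3450.5
B: 302·9.09 = 2745.18
C: 194·9.82 = 1905.08
D: 280·2.54 = 711.2
E: 110·3.63 = 399.3
τ̂ = Σ Nₕx̄ₕ = 9211.26.

9211.26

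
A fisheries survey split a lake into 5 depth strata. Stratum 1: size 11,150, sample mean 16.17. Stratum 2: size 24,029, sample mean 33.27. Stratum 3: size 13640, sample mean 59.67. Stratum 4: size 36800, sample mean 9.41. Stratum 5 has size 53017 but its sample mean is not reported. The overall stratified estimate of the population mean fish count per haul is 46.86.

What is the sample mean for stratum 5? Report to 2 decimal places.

N = 11150 + 24029 + 13640 + 36800 + 53017 = 138636.
Overall total = μ·N = 46.86·138636 = 6496482.96.
Subtract the known strata: 11150·16.17 + 24029·33.27 + 13640·59.67 + 36800·9.41 = 2139927.13.
Remaining total for stratum 5: 6496482.96 − 2139927.13 = 4356555.83.
Divide by its size: 4356555.83 / 53017 = 82.1728... → 82.17.

82.17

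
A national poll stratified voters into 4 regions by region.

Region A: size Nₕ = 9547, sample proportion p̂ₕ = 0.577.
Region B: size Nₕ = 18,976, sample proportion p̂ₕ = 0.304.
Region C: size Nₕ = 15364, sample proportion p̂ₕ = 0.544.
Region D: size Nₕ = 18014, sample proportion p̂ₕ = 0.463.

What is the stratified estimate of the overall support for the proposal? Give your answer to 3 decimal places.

0.452

Wₕ = Nₕ/N with N = 61901: 0.1542, 0.3066, 0.2482, 0.2910.
p̂_st = 0.1542·0.577 + 0.3066·0.304 + 0.2482·0.544 + 0.2910·0.463 ≈ 0.45194... → 0.452.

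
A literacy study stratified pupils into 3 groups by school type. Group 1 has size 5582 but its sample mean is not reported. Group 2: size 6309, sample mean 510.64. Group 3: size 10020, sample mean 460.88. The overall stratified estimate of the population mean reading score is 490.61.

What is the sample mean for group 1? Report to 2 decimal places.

521.34

N = 5582 + 6309 + 10020 = 21911.
Overall total = μ·N = 490.61·21911 = 10749755.71.
Subtract the known strata: 6309·510.64 + 10020·460.88 = 7839645.36.
Remaining total for group 1: 10749755.71 − 7839645.36 = 2910110.35.
Divide by its size: 2910110.35 / 5582 = 521.3383... → 521.34.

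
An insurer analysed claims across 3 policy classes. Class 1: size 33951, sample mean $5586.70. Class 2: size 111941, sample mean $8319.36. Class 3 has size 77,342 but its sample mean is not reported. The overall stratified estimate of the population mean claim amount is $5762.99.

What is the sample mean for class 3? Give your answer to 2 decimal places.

N = 33951 + 111941 + 77342 = 223234.
Overall total = μ·N = 5762.99·223234 = 1286495309.66.
Subtract the known strata: 33951·5586.70 + 111941·8319.36 = 1120951529.46.
Remaining total for class 3: 1286495309.66 − 1120951529.46 = 165543780.2.
Divide by its size: 165543780.2 / 77342 = 2140.4125... → 2140.41.

2140.41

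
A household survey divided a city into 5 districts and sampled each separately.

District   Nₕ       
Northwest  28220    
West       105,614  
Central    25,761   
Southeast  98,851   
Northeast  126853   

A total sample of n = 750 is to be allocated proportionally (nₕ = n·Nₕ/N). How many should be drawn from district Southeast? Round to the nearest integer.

Share of district Southeast = 98851/385299 = 0.25656.
Allocate 750 × 0.25656 = 192.417... → 192.

192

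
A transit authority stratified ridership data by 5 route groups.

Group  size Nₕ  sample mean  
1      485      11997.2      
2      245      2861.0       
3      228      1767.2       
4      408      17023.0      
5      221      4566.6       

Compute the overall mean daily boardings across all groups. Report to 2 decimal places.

N = 485 + 245 + 228 + 408 + 221 = 1587.
Weight each subgroup mean by Nₕ/N and sum.
Σ Nₕx̄ₕ = 485·11997.2 + 245·2861.0 + 228·1767.2 + 408·17023.0 + 221·4566.6 = 5818642 + 700945 + 402921.6 + 6945384 + 1009218.6 = 14877111.2.
Divide by N: 14877111.2 / 1587 = 9374.3612... → 9374.36.

9374.36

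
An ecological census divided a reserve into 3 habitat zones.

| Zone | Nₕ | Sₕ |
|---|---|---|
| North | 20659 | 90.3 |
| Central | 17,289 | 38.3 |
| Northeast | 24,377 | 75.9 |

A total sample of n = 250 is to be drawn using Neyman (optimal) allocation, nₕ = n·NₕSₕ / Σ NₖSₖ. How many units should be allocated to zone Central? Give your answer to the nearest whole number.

38

North: NₕSₕ = 20659·90.3 = 1865507.7
Central: NₕSₕ = 17289·38.3 = 662168.7
Northeast: NₕSₕ = 24377·75.9 = 1850214.3
Σ NₕSₕ = 4377890.7.
n_Central = 250·662168.7/4377890.7 = 37.813... → 38.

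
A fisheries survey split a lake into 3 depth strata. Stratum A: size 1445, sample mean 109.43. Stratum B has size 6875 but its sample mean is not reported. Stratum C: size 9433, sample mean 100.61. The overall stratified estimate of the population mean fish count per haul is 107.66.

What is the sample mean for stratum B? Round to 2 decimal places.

Σ Nₕx̄ₕ = N·μ, so 6875·x̄_B = 17753·107.66 − (1445·109.43 + 9433·100.61).
= 1911287.98 − 1107180.48 = 804107.5.
x̄_B = 804107.5 / 6875 = 116.9611... → 116.96.

116.96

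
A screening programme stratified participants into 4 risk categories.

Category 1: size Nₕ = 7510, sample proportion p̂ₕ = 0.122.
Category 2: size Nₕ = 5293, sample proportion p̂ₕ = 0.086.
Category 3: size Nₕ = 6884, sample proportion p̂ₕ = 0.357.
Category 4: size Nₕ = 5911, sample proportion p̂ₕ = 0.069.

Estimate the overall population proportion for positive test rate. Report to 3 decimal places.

0.166

N = 7510 + 5293 + 6884 + 5911 = 25598.
Overall proportion = Σ (Nₕ/N)·p̂ₕ.
Σ Nₕp̂ₕ = 916.22 + 455.198 + 2457.588 + 407.859 = 4236.865.
4236.865 / 25598 = 0.16552... → 0.166.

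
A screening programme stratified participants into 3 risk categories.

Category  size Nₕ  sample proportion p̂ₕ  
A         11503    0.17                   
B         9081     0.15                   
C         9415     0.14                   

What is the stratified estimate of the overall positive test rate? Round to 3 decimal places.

0.155

N = 11503 + 9081 + 9415 = 29999.
Overall proportion = Σ (Nₕ/N)·p̂ₕ.
Σ Nₕp̂ₕ = 1955.51 + 1362.15 + 1318.1 = 4635.76.
4635.76 / 29999 = 0.15453... → 0.155.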